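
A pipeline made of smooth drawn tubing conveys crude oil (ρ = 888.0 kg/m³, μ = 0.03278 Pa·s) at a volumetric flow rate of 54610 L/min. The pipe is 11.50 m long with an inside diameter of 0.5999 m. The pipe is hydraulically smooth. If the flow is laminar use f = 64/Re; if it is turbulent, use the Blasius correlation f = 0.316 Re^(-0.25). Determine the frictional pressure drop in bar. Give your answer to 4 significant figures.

ΔP ≈ 0.01844 bar

Q = 54610 L/min = 54610/60000 = 0.9102 m³/s.
Cross-sectional area A = πD²/4 = π(0.5999)²/4 = 0.2826 m²; mean velocity V = Q/A = 0.9102/0.2826 = 3.22 m/s.
Reynolds number Re = ρVD/μ = 888 · 3.22 · 0.5999 / 0.0328 = 5.233e+04.
Re > 4000 → turbulent. Smooth-pipe (Blasius): f = 0.316 Re^(-0.25) = 0.316/(5.233e+04)^0.25 = 0.02089.
Darcy-Weisbach: ΔP = f(L/D)(ρV²/2) = 0.02089·(11.5/0.5999)·(888·3.22²/2) = 0.02089·19.17·4604 = 1844 Pa.
ΔP = 1844 Pa = 0.01844 bar.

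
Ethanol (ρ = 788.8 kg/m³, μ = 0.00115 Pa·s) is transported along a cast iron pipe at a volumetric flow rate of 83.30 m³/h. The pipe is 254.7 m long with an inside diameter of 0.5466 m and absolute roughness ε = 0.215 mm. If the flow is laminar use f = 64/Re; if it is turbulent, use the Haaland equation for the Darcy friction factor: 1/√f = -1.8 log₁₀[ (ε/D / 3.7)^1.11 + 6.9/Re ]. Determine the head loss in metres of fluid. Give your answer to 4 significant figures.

h_f ≈ 0.005359 m

Q = 83.30 m³/h = 83.30/3600 = 0.02314 m³/s.
Cross-sectional area A = πD²/4 = π(0.5466)²/4 = 0.2347 m²; mean velocity V = Q/A = 0.02314/0.2347 = 0.09861 m/s.
Reynolds number Re = ρVD/μ = 788.8 · 0.09861 · 0.5466 / 0.00115 = 3.697e+04.
Re > 4000 → turbulent. Relative roughness ε/D = 0.000215/0.5466 = 0.000393. Haaland: 1/√f = -1.8 log₁₀[(0.000393/3.7)^1.11 + 6.9/3.697e+04] = -1.8 log₁₀[3.89e-05 + 0.000187] = 6.564, so f = 0.02321.
Darcy-Weisbach: ΔP = f(L/D)(ρV²/2) = 0.02321·(254.7/0.5466)·(788.8·0.09861²/2) = 0.02321·466·3.835 = 41.47 Pa.
Head loss h_f = ΔP/(ρg) = 41.47/(788.8·9.81) = 0.005359 m.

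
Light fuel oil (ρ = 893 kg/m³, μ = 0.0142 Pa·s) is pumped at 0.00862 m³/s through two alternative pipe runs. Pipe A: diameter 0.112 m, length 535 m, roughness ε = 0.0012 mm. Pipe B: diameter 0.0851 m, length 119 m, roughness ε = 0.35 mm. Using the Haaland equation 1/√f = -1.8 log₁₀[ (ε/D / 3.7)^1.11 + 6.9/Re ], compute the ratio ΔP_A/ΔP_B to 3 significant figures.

Pipe A: V = Q/A = 0.00862/0.009852 = 0.8749 m/s; Re = 6163; ε/D = 1.07e-05; Haaland → f = 0.03545; ΔP_A = f(L/D)(ρV²/2) = 5.788e+04 Pa.
Pipe B: V = Q/A = 0.00862/0.005688 = 1.516 m/s; Re = 8111; ε/D = 0.00411; Haaland → f = 0.0377; ΔP_B = f(L/D)(ρV²/2) = 5.407e+04 Pa.
ΔP_A/ΔP_B = 5.788e+04/5.407e+04 = 1.07.

ΔP_A/ΔP_B ≈ 1.07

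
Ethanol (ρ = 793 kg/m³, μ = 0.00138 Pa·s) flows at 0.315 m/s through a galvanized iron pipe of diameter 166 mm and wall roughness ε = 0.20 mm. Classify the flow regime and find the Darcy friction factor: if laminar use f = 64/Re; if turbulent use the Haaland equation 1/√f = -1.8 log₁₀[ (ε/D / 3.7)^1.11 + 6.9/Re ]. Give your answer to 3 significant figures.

f ≈ 0.0261

Re = ρVD/μ = 793·0.315·0.166/0.00138 = 3.005e+04.
Re > 4000 → turbulent. ε/D = 0.0002/0.166 = 0.0012; Haaland: 1/√f = -1.8 log₁₀[0.000135 + 0.00023] = 6.189, so f = 0.0261.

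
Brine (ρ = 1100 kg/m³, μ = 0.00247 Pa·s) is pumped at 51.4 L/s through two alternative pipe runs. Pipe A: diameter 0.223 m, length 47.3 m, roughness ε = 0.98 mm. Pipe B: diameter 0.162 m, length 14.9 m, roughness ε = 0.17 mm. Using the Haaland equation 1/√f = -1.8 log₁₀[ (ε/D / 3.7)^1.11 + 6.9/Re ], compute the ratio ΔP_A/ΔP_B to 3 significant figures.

Pipe A: V = Q/A = 0.0514/0.03906 = 1.316 m/s; Re = 1.307e+05; ε/D = 0.00439; Haaland → f = 0.02998; ΔP_A = f(L/D)(ρV²/2) = 6058 Pa.
Pipe B: V = Q/A = 0.0514/0.02061 = 2.494 m/s; Re = 1.799e+05; ε/D = 0.00105; Haaland → f = 0.02123; ΔP_B = f(L/D)(ρV²/2) = 6678 Pa.
ΔP_A/ΔP_B = 6058/6678 = 0.907.

ΔP_A/ΔP_B ≈ 0.907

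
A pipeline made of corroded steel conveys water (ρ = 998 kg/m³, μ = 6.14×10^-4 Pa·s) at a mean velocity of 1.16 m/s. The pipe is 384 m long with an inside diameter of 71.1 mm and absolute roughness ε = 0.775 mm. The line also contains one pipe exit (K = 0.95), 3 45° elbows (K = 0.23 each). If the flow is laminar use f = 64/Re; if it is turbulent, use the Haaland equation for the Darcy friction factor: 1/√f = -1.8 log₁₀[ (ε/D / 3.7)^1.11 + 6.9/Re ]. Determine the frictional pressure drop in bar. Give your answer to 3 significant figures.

Reynolds number Re = ρVD/μ = 998 · 1.16 · 0.0711 / 0.000614 = 1.341e+05.
Re > 4000 → turbulent. Relative roughness ε/D = 0.000775/0.0711 = 0.0109. Haaland: 1/√f = -1.8 log₁₀[(0.0109/3.7)^1.11 + 6.9/1.341e+05] = -1.8 log₁₀[0.00155 + 5.15e-05] = 5.031, so f = 0.03951.
Total minor-loss coefficient ΣK = 1·0.95 + 3·0.23 = 1.64.
ΔP = [f·L/D + ΣK]·(ρV²/2) = [0.03951·384/0.0711 + 1.64]·(998·1.16²/2) = [213.4 + 1.64]·671.5 = 1.444e+05 Pa.
ΔP = 1.444e+05 Pa = 1.44 bar.

ΔP ≈ 1.44 bar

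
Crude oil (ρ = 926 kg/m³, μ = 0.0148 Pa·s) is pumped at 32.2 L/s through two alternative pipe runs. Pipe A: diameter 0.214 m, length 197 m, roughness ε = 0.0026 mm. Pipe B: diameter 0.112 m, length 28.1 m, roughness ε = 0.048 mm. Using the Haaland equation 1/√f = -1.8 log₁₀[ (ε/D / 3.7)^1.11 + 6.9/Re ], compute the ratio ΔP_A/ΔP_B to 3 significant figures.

ΔP_A/ΔP_B ≈ 0.315

Pipe A: V = Q/A = 0.0322/0.03597 = 0.8952 m/s; Re = 1.199e+04; ε/D = 1.21e-05; Haaland → f = 0.02942; ΔP_A = f(L/D)(ρV²/2) = 1.005e+04 Pa.
Pipe B: V = Q/A = 0.0322/0.009852 = 3.268 m/s; Re = 2.29e+04; ε/D = 0.000429; Haaland → f = 0.02573; ΔP_B = f(L/D)(ρV²/2) = 3.193e+04 Pa.
ΔP_A/ΔP_B = 1.005e+04/3.193e+04 = 0.315.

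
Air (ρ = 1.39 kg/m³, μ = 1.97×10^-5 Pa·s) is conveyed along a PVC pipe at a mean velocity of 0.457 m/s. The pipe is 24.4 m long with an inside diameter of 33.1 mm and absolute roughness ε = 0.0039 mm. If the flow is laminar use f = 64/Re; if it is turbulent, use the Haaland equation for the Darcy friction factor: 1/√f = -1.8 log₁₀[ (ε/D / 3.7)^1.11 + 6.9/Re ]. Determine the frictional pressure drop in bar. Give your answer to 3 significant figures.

Reynolds number Re = ρVD/μ = 1.39 · 0.457 · 0.0331 / 1.97e-05 = 1067.
Re < 2300 → laminar flow, so f = 64/Re = 64/1067 = 0.05996 (the turbulent correlation is not needed).
Darcy-Weisbach: ΔP = f(L/D)(ρV²/2) = 0.05996·(24.4/0.0331)·(1.39·0.457²/2) = 0.05996·737.2·0.1452 = 6.416 Pa.
ΔP = 6.416 Pa = 6.42×10^-5 bar.

ΔP ≈ 6.42×10^-5 bar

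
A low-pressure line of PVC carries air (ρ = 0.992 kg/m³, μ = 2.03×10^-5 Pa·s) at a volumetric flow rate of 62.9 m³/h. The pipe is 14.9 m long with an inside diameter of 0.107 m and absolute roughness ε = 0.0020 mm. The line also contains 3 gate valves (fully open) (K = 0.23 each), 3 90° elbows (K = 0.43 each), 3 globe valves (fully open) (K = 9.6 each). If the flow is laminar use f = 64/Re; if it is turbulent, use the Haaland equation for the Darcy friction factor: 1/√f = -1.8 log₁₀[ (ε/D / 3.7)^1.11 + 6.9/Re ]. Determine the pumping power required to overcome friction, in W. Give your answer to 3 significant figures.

P ≈ 1.15 W

Q = 62.9 m³/h = 62.9/3600 = 0.01747 m³/s.
Cross-sectional area A = πD²/4 = π(0.107)²/4 = 0.008992 m²; mean velocity V = Q/A = 0.01747/0.008992 = 1.943 m/s.
Reynolds number Re = ρVD/μ = 0.992 · 1.943 · 0.107 / 2.03e-05 = 1.016e+04.
Re > 4000 → turbulent. Relative roughness ε/D = 2e-06/0.107 = 1.87e-05. Haaland: 1/√f = -1.8 log₁₀[(1.87e-05/3.7)^1.11 + 6.9/1.016e+04] = -1.8 log₁₀[1.32e-06 + 0.000679] = 5.701, so f = 0.03077.
Total minor-loss coefficient ΣK = 3·0.23 + 3·0.43 + 3·9.6 = 30.8.
ΔP = [f·L/D + ΣK]·(ρV²/2) = [0.03077·14.9/0.107 + 30.8]·(0.992·1.943²/2) = [4.285 + 30.8]·1.873 = 65.66 Pa.
Pumping power P = QΔP = 0.01747·65.66 = 1.147 W = 1.15 W.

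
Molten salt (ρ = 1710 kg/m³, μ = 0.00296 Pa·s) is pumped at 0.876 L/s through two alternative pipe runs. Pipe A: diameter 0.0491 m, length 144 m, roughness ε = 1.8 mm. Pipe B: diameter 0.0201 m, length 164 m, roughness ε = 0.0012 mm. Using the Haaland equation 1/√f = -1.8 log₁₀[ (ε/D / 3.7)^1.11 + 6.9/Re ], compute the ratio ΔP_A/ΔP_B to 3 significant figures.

ΔP_A/ΔP_B ≈ 0.0282

Pipe A: V = Q/A = 0.000876/0.001893 = 0.4626 m/s; Re = 1.312e+04; ε/D = 0.0367; Haaland → f = 0.06448; ΔP_A = f(L/D)(ρV²/2) = 3.461e+04 Pa.
Pipe B: V = Q/A = 0.000876/0.0003173 = 2.761 m/s; Re = 3.206e+04; ε/D = 5.97e-05; Haaland → f = 0.02307; ΔP_B = f(L/D)(ρV²/2) = 1.227e+06 Pa.
ΔP_A/ΔP_B = 3.461e+04/1.227e+06 = 0.0282.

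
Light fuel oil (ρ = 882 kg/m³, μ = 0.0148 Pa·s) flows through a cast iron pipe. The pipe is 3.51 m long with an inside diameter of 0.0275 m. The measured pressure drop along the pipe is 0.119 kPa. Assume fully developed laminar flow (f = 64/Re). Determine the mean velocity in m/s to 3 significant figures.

For laminar flow, f = 64/Re with Re = ρVD/μ, so Darcy-Weisbach reduces to ΔP = 32μLV/D². Solving for V: V = ΔP·D²/(32μL) = 119·(0.0275)²/(32·0.0148·3.51) = 0.05414 m/s.
Check: Re = ρVD/μ = 882·0.05414·0.0275/0.0148 = 88.72 < 2300, so the laminar assumption holds.

V ≈ 0.0541 m/s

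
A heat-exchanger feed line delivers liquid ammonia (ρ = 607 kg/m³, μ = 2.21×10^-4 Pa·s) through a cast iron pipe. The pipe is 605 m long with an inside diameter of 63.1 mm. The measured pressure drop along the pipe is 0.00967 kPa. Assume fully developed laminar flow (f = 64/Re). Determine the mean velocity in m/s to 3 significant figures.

V ≈ 0.00900 m/s

For laminar flow, f = 64/Re with Re = ρVD/μ, so Darcy-Weisbach reduces to ΔP = 32μLV/D². Solving for V: V = ΔP·D²/(32μL) = 9.67·(0.0631)²/(32·0.000221·605) = 0.008999 m/s.
Check: Re = ρVD/μ = 607·0.008999·0.0631/0.000221 = 1560 < 2300, so the laminar assumption holds.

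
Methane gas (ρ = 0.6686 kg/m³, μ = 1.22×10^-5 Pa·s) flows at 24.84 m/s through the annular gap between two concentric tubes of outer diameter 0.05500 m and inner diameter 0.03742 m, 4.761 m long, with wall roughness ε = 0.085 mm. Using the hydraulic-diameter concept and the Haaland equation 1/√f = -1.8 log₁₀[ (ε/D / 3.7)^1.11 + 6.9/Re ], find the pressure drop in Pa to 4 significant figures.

Hydraulic diameter D_h = 4A/P = D_o - D_i = 0.055 - 0.03742 = 0.01758 m.
Re = ρVD_h/μ = 0.6686·24.84·0.01758/1.22e-05 = 2.393e+04.
ε/D_h = 8.5e-05/0.01758 = 0.00484; Haaland gives 1/√f = -1.8 log₁₀[0.000629+0.000288] = 5.467, so f = 0.03346.
ΔP = f(L/D_h)(ρV²/2) = 0.03346·4.761/0.01758·206.3 = 1869 Pa.

ΔP ≈ 1869 Pa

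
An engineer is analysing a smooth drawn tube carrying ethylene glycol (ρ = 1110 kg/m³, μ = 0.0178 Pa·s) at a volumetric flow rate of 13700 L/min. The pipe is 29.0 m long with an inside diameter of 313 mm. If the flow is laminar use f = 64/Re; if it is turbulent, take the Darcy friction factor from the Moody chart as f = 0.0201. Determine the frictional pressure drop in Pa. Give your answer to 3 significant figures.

ΔP ≈ 9100 Pa

Q = 13700 L/min = 13700/60000 = 0.2283 m³/s.
Cross-sectional area A = πD²/4 = π(0.313)²/4 = 0.07694 m²; mean velocity V = Q/A = 0.2283/0.07694 = 2.968 m/s.
Reynolds number Re = ρVD/μ = 1110 · 2.968 · 0.313 / 0.0178 = 5.792e+04.
Re > 4000 → turbulent; use the Moody-chart value f = 0.0201.
Darcy-Weisbach: ΔP = f(L/D)(ρV²/2) = 0.0201·(29/0.313)·(1110·2.968²/2) = 0.0201·92.65·4887 = 9102 Pa.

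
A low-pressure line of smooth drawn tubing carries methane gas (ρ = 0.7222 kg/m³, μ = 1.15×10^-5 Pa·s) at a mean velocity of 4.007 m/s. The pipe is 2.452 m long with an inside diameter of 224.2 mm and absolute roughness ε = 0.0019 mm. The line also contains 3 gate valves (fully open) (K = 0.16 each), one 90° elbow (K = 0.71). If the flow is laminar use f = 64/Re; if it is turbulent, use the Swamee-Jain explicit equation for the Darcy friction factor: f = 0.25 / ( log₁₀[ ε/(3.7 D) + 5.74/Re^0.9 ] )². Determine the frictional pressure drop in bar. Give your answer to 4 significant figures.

Reynolds number Re = ρVD/μ = 0.7222 · 4.007 · 0.2242 / 1.15e-05 = 5.642e+04.
Re > 4000 → turbulent. Relative roughness ε/D = 1.9e-06/0.2242 = 8.47e-06. Swamee-Jain: f = 0.25/(log₁₀[8.47e-06/3.7 + 5.74/5.642e+04^0.9])² = 0.25/(log₁₀[2.29e-06 + 0.000304])² = 0.25/(-3.514)² = 0.02024.
Total minor-loss coefficient ΣK = 3·0.16 + 1·0.71 = 1.19.
ΔP = [f·L/D + ΣK]·(ρV²/2) = [0.02024·2.452/0.2242 + 1.19]·(0.7222·4.007²/2) = [0.2214 + 1.19]·5.798 = 8.183 Pa.
ΔP = 8.183 Pa = 8.183×10^-5 bar.

ΔP ≈ 8.183×10^-5 bar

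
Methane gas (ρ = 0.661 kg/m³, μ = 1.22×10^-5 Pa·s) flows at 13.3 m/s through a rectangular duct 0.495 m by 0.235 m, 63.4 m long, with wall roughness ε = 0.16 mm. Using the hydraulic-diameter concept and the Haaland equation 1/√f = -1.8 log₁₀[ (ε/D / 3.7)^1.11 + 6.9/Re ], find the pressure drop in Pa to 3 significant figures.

Hydraulic diameter D_h = 4A/P = 4·(0.495·0.235)/(2·(0.495+0.235)) = 0.4653/1.46 = 0.3187 m.
Re = ρVD_h/μ = 0.661·13.3·0.3187/1.22e-05 = 2.297e+05.
ε/D_h = 0.00016/0.3187 = 0.000502; Haaland gives 1/√f = -1.8 log₁₀[5.09e-05+3e-05] = 7.365, so f = 0.01844.
ΔP = f(L/D_h)(ρV²/2) = 0.01844·63.4/0.3187·58.46 = 214.4 Pa.

ΔP ≈ 214 Pa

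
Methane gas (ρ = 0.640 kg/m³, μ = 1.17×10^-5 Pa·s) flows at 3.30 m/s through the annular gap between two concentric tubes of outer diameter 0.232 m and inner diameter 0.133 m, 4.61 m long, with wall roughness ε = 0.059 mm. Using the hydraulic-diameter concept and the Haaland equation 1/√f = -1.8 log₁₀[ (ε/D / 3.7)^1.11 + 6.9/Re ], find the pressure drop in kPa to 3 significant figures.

Hydraulic diameter D_h = 4A/P = D_o - D_i = 0.232 - 0.133 = 0.099 m.
Re = ρVD_h/μ = 0.64·3.3·0.099/1.17e-05 = 1.787e+04.
ε/D_h = 5.9e-05/0.099 = 0.000596; Haaland gives 1/√f = -1.8 log₁₀[6.16e-05+0.000386] = 6.028, so f = 0.02752.
ΔP = f(L/D_h)(ρV²/2) = 0.02752·4.61/0.099·3.485 = 4.466 Pa.
ΔP = 0.00447 kPa.

ΔP ≈ 0.00447 kPa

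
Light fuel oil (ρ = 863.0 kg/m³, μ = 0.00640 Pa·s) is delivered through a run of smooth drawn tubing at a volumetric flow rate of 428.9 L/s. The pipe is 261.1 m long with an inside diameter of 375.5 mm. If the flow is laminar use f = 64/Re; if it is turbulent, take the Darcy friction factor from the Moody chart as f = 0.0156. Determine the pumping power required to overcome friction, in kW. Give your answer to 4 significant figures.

Q = 428.9 L/s = 428.9/1000 = 0.4289 m³/s.
Cross-sectional area A = πD²/4 = π(0.3755)²/4 = 0.1107 m²; mean velocity V = Q/A = 0.4289/0.1107 = 3.873 m/s.
Reynolds number Re = ρVD/μ = 863 · 3.873 · 0.3755 / 0.0064 = 1.961e+05.
Re > 4000 → turbulent; use the Moody-chart value f = 0.0156.
Darcy-Weisbach: ΔP = f(L/D)(ρV²/2) = 0.0156·(261.1/0.3755)·(863·3.873²/2) = 0.0156·695.3·6473 = 7.021e+04 Pa.
Pumping power P = QΔP = 0.4289·7.021e+04 = 30113 W = 30.11 kW.

P ≈ 30.11 kW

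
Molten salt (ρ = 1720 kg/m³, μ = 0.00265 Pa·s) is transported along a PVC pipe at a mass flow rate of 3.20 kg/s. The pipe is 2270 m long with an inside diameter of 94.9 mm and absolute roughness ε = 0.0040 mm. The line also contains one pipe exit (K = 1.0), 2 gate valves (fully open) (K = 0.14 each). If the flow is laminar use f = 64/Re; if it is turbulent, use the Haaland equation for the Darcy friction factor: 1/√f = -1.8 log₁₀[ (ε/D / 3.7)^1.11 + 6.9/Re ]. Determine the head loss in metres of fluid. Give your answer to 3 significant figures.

h_f ≈ 2.30 m

A = πD²/4 = π(0.0949)²/4 = 0.007073 m²; mean velocity V = ṁ/(ρA) = 3.2/(1720 · 0.007073) = 0.263 m/s.
Reynolds number Re = ρVD/μ = 1720 · 0.263 · 0.0949 / 0.00265 = 1.62e+04.
Re > 4000 → turbulent. Relative roughness ε/D = 4e-06/0.0949 = 4.21e-05. Haaland: 1/√f = -1.8 log₁₀[(4.21e-05/3.7)^1.11 + 6.9/1.62e+04] = -1.8 log₁₀[3.26e-06 + 0.000426] = 6.061, so f = 0.02722.
Total minor-loss coefficient ΣK = 1·1 + 2·0.14 = 1.28.
ΔP = [f·L/D + ΣK]·(ρV²/2) = [0.02722·2270/0.0949 + 1.28]·(1720·0.263²/2) = [651.1 + 1.28]·59.5 = 3.881e+04 Pa.
Head loss h_f = ΔP/(ρg) = 3.881e+04/(1720·9.81) = 2.30 m.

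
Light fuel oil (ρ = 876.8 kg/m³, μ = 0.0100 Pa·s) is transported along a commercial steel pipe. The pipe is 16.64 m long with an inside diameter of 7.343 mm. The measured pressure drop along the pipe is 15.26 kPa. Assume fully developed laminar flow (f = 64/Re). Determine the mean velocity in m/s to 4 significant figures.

For laminar flow, f = 64/Re with Re = ρVD/μ, so Darcy-Weisbach reduces to ΔP = 32μLV/D². Solving for V: V = ΔP·D²/(32μL) = 1.526e+04·(0.007343)²/(32·0.01·16.64) = 0.1545 m/s.
Check: Re = ρVD/μ = 876.8·0.1545·0.007343/0.01 = 99.49 < 2300, so the laminar assumption holds.

V ≈ 0.1545 m/s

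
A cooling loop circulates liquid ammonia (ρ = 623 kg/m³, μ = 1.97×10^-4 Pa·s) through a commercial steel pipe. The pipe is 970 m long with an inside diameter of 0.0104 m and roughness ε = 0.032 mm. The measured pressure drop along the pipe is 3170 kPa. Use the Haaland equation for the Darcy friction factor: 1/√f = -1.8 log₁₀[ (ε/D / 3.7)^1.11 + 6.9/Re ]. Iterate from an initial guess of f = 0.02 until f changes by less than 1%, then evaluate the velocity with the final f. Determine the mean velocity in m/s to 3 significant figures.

Rearranging Darcy-Weisbach: V = √(2·ΔP·D/(f·L·ρ)). With ε/D = 3.2e-05/0.0104 = 0.00308, iterate starting from f = 0.02:
  f = 0.02 → V = √(2·3.17e+06·0.0104/(0.02·970·623)) = 2.336 m/s; Re = ρVD/μ = 7.682e+04; f → 0.02788
  f = 0.02788 → V = 1.978 m/s; Re = 6.506e+04; f → 0.02813
Converged (Δf/f < 1%). With the final f = 0.02813: V = √(2·3.17e+06·0.0104/(0.02813·970·623)) = 1.969 m/s.

V ≈ 1.97 m/s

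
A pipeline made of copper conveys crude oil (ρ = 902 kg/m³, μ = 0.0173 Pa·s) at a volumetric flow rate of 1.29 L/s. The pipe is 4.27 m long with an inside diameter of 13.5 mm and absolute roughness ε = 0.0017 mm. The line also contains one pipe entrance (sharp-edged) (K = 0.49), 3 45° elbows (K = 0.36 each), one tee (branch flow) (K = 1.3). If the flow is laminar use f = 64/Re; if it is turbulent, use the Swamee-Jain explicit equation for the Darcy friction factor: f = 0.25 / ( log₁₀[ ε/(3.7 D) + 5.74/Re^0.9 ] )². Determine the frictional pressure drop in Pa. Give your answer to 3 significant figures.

Q = 1.29 L/s = 1.29/1000 = 0.00129 m³/s.
Cross-sectional area A = πD²/4 = π(0.0135)²/4 = 0.0001431 m²; mean velocity V = Q/A = 0.00129/0.0001431 = 9.012 m/s.
Reynolds number Re = ρVD/μ = 902 · 9.012 · 0.0135 / 0.0173 = 6343.
Re > 4000 → turbulent. Relative roughness ε/D = 1.7e-06/0.0135 = 0.000126. Swamee-Jain: f = 0.25/(log₁₀[0.000126/3.7 + 5.74/6343^0.9])² = 0.25/(log₁₀[3.4e-05 + 0.00217])² = 0.25/(-2.656)² = 0.03543.
Total minor-loss coefficient ΣK = 1·0.49 + 3·0.36 + 1·1.3 = 2.87.
ΔP = [f·L/D + ΣK]·(ρV²/2) = [0.03543·4.27/0.0135 + 2.87]·(902·9.012²/2) = [11.21 + 2.87]·3.663e+04 = 5.156e+05 Pa.

ΔP ≈ 516000 Pa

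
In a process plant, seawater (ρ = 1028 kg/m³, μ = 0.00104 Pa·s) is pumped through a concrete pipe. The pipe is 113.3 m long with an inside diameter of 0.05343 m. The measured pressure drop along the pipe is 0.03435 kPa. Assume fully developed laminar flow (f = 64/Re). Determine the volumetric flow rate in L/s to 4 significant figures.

Q ≈ 0.05831 L/s

For laminar flow, f = 64/Re with Re = ρVD/μ, so Darcy-Weisbach reduces to ΔP = 32μLV/D². Solving for V: V = ΔP·D²/(32μL) = 34.35·(0.05343)²/(32·0.00104·113.3) = 0.02601 m/s.
Check: Re = ρVD/μ = 1028·0.02601·0.05343/0.00104 = 1374 < 2300, so the laminar assumption holds.
Q = V·A = 0.02601·(π/4·0.05343²) = 5.831e-05 m³/s = 0.05831 L/s.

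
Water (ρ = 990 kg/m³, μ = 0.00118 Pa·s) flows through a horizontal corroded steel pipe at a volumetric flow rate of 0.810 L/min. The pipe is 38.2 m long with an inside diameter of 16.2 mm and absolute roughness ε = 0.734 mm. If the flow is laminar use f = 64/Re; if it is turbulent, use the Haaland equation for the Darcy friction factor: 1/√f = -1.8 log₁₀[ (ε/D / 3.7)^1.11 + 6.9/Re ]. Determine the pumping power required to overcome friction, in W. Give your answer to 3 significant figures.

P ≈ 0.00486 W

Q = 0.810 L/min = 0.810/60000 = 1.35e-05 m³/s.
Cross-sectional area A = πD²/4 = π(0.0162)²/4 = 0.0002061 m²; mean velocity V = Q/A = 1.35e-05/0.0002061 = 0.0655 m/s.
Reynolds number Re = ρVD/μ = 990 · 0.0655 · 0.0162 / 0.00118 = 890.2.
Re < 2300 → laminar flow, so f = 64/Re = 64/890.2 = 0.07189 (the turbulent correlation is not needed).
Darcy-Weisbach: ΔP = f(L/D)(ρV²/2) = 0.07189·(38.2/0.0162)·(990·0.0655²/2) = 0.07189·2358·2.123 = 360 Pa.
Pumping power P = QΔP = 1.35e-05·360 = 0.004860 W = 0.00486 W.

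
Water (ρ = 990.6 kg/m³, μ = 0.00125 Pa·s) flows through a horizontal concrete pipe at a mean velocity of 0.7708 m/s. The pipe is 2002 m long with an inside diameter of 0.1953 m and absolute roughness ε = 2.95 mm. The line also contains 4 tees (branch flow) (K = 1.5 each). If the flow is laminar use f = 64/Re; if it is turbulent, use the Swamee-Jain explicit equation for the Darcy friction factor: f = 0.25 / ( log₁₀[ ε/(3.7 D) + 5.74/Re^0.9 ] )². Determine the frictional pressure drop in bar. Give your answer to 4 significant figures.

Reynolds number Re = ρVD/μ = 990.6 · 0.7708 · 0.1953 / 0.00125 = 1.193e+05.
Re > 4000 → turbulent. Relative roughness ε/D = 0.00295/0.1953 = 0.0151. Swamee-Jain: f = 0.25/(log₁₀[0.0151/3.7 + 5.74/1.193e+05^0.9])² = 0.25/(log₁₀[0.00408 + 0.000155])² = 0.25/(-2.373)² = 0.0444.
Total minor-loss coefficient ΣK = 4·1.5 = 6.
ΔP = [f·L/D + ΣK]·(ρV²/2) = [0.0444·2002/0.1953 + 6]·(990.6·0.7708²/2) = [455.1 + 6]·294.3 = 1.357e+05 Pa.
ΔP = 1.357e+05 Pa = 1.357 bar.

ΔP ≈ 1.357 bar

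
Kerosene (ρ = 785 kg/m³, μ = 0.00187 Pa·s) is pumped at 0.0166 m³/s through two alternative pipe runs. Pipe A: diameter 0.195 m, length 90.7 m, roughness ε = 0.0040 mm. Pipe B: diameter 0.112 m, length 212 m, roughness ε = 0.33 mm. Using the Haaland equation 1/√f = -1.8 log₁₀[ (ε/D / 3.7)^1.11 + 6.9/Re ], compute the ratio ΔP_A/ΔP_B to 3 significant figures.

ΔP_A/ΔP_B ≈ 0.0206

Pipe A: V = Q/A = 0.0166/0.02986 = 0.5558 m/s; Re = 4.55e+04; ε/D = 2.05e-05; Haaland → f = 0.02121; ΔP_A = f(L/D)(ρV²/2) = 1196 Pa.
Pipe B: V = Q/A = 0.0166/0.009852 = 1.685 m/s; Re = 7.922e+04; ε/D = 0.00295; Haaland → f = 0.02756; ΔP_B = f(L/D)(ρV²/2) = 5.813e+04 Pa.
ΔP_A/ΔP_B = 1196/5.813e+04 = 0.0206.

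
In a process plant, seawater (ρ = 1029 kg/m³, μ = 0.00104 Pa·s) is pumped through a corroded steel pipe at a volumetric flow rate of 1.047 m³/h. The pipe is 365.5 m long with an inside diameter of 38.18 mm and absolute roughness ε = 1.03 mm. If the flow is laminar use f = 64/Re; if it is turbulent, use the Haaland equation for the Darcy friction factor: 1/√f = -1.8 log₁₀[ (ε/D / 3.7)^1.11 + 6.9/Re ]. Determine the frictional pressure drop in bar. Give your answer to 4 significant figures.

Q = 1.047 m³/h = 1.047/3600 = 0.0002908 m³/s.
Cross-sectional area A = πD²/4 = π(0.03818)²/4 = 0.001145 m²; mean velocity V = Q/A = 0.0002908/0.001145 = 0.254 m/s.
Reynolds number Re = ρVD/μ = 1029 · 0.254 · 0.03818 / 0.00104 = 9596.
Re > 4000 → turbulent. Relative roughness ε/D = 0.00103/0.03818 = 0.027. Haaland: 1/√f = -1.8 log₁₀[(0.027/3.7)^1.11 + 6.9/9596] = -1.8 log₁₀[0.00424 + 0.000719] = 4.148, so f = 0.05813.
Darcy-Weisbach: ΔP = f(L/D)(ρV²/2) = 0.05813·(365.5/0.03818)·(1029·0.254²/2) = 0.05813·9573·33.2 = 1.847e+04 Pa.
ΔP = 1.847e+04 Pa = 0.1847 bar.

ΔP ≈ 0.1847 bar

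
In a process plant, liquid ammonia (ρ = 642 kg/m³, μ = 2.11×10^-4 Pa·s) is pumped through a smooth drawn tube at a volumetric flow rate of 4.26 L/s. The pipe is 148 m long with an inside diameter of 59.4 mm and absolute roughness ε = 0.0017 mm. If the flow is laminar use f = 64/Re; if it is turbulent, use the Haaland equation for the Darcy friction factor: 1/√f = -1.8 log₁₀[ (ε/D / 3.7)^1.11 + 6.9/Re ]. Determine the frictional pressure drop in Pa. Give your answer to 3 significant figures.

ΔP ≈ 27900 Pa

Q = 4.26 L/s = 4.26/1000 = 0.00426 m³/s.
Cross-sectional area A = πD²/4 = π(0.0594)²/4 = 0.002771 m²; mean velocity V = Q/A = 0.00426/0.002771 = 1.537 m/s.
Reynolds number Re = ρVD/μ = 642 · 1.537 · 0.0594 / 0.000211 = 2.778e+05.
Re > 4000 → turbulent. Relative roughness ε/D = 1.7e-06/0.0594 = 2.86e-05. Haaland: 1/√f = -1.8 log₁₀[(2.86e-05/3.7)^1.11 + 6.9/2.778e+05] = -1.8 log₁₀[2.12e-06 + 2.48e-05] = 8.225, so f = 0.01478.
Darcy-Weisbach: ΔP = f(L/D)(ρV²/2) = 0.01478·(148/0.0594)·(642·1.537²/2) = 0.01478·2492·758.6 = 2.794e+04 Pa.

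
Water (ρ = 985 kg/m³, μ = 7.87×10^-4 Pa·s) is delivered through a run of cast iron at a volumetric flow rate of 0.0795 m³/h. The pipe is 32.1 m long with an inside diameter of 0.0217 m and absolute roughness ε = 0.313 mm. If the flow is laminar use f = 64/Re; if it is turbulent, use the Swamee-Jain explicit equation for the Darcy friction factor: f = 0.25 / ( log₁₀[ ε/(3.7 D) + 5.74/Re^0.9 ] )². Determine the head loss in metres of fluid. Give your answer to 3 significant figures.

h_f ≈ 0.0106 m

Q = 0.0795 m³/h = 0.0795/3600 = 2.208e-05 m³/s.
Cross-sectional area A = πD²/4 = π(0.0217)²/4 = 0.0003698 m²; mean velocity V = Q/A = 2.208e-05/0.0003698 = 0.05971 m/s.
Reynolds number Re = ρVD/μ = 985 · 0.05971 · 0.0217 / 0.000787 = 1622.
Re < 2300 → laminar flow, so f = 64/Re = 64/1622 = 0.03946 (the turbulent correlation is not needed).
Darcy-Weisbach: ΔP = f(L/D)(ρV²/2) = 0.03946·(32.1/0.0217)·(985·0.05971²/2) = 0.03946·1479·1.756 = 102.5 Pa.
Head loss h_f = ΔP/(ρg) = 102.5/(985·9.81) = 0.0106 m.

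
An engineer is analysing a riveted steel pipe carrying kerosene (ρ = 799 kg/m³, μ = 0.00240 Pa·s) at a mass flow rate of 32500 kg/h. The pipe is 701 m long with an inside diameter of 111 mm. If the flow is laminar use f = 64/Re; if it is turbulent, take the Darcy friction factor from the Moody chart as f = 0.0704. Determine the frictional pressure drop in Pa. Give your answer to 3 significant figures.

ΔP ≈ 242000 Pa

ṁ = 32500 kg/h = 32500/3600 = 9.028 kg/s.
A = πD²/4 = π(0.111)²/4 = 0.009677 m²; mean velocity V = ṁ/(ρA) = 9.028/(799 · 0.009677) = 1.168 m/s.
Reynolds number Re = ρVD/μ = 799 · 1.168 · 0.111 / 0.0024 = 4.315e+04.
Re > 4000 → turbulent; use the Moody-chart value f = 0.0704.
Darcy-Weisbach: ΔP = f(L/D)(ρV²/2) = 0.0704·(701/0.111)·(799·1.168²/2) = 0.0704·6315·544.6 = 2.421e+05 Pa.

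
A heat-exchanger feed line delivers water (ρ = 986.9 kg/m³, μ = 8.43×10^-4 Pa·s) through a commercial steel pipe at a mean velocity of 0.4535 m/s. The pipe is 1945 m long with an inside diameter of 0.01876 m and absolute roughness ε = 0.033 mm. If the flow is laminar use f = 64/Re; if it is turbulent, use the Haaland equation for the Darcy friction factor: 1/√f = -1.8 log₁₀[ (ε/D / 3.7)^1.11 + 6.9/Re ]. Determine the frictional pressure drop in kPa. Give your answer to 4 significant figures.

Reynolds number Re = ρVD/μ = 986.9 · 0.4535 · 0.01876 / 0.000843 = 9960.
Re > 4000 → turbulent. Relative roughness ε/D = 3.3e-05/0.01876 = 0.00176. Haaland: 1/√f = -1.8 log₁₀[(0.00176/3.7)^1.11 + 6.9/9960] = -1.8 log₁₀[0.000205 + 0.000693] = 5.484, so f = 0.03325.
Darcy-Weisbach: ΔP = f(L/D)(ρV²/2) = 0.03325·(1945/0.01876)·(986.9·0.4535²/2) = 0.03325·1.037e+05·101.5 = 3.498e+05 Pa.
ΔP = 3.498e+05 Pa = 349.8 kPa.

ΔP ≈ 349.8 kPa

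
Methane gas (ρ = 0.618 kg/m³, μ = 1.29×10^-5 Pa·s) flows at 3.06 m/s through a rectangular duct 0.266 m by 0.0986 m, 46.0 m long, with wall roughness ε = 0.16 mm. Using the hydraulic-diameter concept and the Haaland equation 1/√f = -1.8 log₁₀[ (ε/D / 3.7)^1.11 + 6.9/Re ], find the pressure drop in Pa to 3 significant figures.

ΔP ≈ 25.5 Pa

Hydraulic diameter D_h = 4A/P = 4·(0.266·0.0986)/(2·(0.266+0.0986)) = 0.1049/0.7292 = 0.1439 m.
Re = ρVD_h/μ = 0.618·3.06·0.1439/1.29e-05 = 2.109e+04.
ε/D_h = 0.00016/0.1439 = 0.00111; Haaland gives 1/√f = -1.8 log₁₀[0.000123+0.000327] = 6.024, so f = 0.02756.
ΔP = f(L/D_h)(ρV²/2) = 0.02756·46/0.1439·2.893 = 25.5 Pa.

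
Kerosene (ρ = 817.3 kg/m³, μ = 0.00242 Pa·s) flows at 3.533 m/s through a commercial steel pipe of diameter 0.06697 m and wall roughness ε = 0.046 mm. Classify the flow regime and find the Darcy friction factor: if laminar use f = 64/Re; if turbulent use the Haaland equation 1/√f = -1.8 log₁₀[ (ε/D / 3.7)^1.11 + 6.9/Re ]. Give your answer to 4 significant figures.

Re = ρVD/μ = 817.3·3.533·0.06697/0.00242 = 7.991e+04.
Re > 4000 → turbulent. ε/D = 4.6e-05/0.06697 = 0.000687; Haaland: 1/√f = -1.8 log₁₀[7.21e-05 + 8.63e-05] = 6.84, so f = 0.02137.

f ≈ 0.02137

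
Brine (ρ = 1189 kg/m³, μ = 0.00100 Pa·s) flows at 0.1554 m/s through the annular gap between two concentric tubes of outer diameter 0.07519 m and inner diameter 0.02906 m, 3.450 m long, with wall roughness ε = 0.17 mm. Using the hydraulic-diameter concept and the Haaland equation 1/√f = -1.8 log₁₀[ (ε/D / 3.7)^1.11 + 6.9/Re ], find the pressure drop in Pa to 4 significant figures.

ΔP ≈ 39.56 Pa

Hydraulic diameter D_h = 4A/P = D_o - D_i = 0.07519 - 0.02906 = 0.04613 m.
Re = ρVD_h/μ = 1189·0.1554·0.04613/0.001 = 8523.
ε/D_h = 0.00017/0.04613 = 0.00369; Haaland gives 1/√f = -1.8 log₁₀[0.000466+0.00081] = 5.21, so f = 0.03684.
ΔP = f(L/D_h)(ρV²/2) = 0.03684·3.45/0.04613·14.36 = 39.56 Pa.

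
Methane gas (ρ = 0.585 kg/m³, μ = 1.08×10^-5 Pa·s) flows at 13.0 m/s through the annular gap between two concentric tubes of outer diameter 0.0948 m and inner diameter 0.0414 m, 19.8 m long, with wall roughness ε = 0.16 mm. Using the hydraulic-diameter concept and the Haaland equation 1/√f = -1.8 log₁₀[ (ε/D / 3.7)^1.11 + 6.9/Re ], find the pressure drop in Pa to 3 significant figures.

Hydraulic diameter D_h = 4A/P = D_o - D_i = 0.0948 - 0.0414 = 0.0534 m.
Re = ρVD_h/μ = 0.585·13·0.0534/1.08e-05 = 3.76e+04.
ε/D_h = 0.00016/0.0534 = 0.003; Haaland gives 1/√f = -1.8 log₁₀[0.00037+0.000183] = 5.862, so f = 0.0291.
ΔP = f(L/D_h)(ρV²/2) = 0.0291·19.8/0.0534·49.43 = 533.3 Pa.

ΔP ≈ 533 Pa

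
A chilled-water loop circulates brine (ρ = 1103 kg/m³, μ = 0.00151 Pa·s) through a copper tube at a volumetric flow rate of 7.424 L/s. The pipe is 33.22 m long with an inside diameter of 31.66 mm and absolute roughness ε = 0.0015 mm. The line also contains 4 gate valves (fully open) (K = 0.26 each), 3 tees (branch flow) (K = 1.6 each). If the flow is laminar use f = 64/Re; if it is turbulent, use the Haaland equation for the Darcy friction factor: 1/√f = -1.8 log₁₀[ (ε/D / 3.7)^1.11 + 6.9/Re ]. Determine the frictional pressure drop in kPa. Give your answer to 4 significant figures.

Q = 7.424 L/s = 7.424/1000 = 0.007424 m³/s.
Cross-sectional area A = πD²/4 = π(0.03166)²/4 = 0.0007872 m²; mean velocity V = Q/A = 0.007424/0.0007872 = 9.43 m/s.
Reynolds number Re = ρVD/μ = 1103 · 9.43 · 0.03166 / 0.00151 = 2.181e+05.
Re > 4000 → turbulent. Relative roughness ε/D = 1.5e-06/0.03166 = 4.74e-05. Haaland: 1/√f = -1.8 log₁₀[(4.74e-05/3.7)^1.11 + 6.9/2.181e+05] = -1.8 log₁₀[3.71e-06 + 3.16e-05] = 8.013, so f = 0.01557.
Total minor-loss coefficient ΣK = 4·0.26 + 3·1.6 = 5.84.
ΔP = [f·L/D + ΣK]·(ρV²/2) = [0.01557·33.22/0.03166 + 5.84]·(1103·9.43²/2) = [16.34 + 5.84]·4.905e+04 = 1.088e+06 Pa.
ΔP = 1.088e+06 Pa = 1088 kPa.

ΔP ≈ 1088 kPa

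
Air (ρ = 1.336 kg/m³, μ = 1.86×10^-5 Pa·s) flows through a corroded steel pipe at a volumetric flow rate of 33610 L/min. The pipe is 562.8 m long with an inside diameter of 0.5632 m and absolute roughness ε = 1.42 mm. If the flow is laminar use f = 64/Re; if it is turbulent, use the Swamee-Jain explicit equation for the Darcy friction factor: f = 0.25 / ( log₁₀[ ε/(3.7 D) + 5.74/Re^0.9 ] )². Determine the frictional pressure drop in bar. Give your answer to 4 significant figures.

ΔP ≈ 9.035×10^-4 bar

Q = 33610 L/min = 33610/60000 = 0.5602 m³/s.
Cross-sectional area A = πD²/4 = π(0.5632)²/4 = 0.2491 m²; mean velocity V = Q/A = 0.5602/0.2491 = 2.249 m/s.
Reynolds number Re = ρVD/μ = 1.336 · 2.249 · 0.5632 / 1.86e-05 = 9.096e+04.
Re > 4000 → turbulent. Relative roughness ε/D = 0.00142/0.5632 = 0.00252. Swamee-Jain: f = 0.25/(log₁₀[0.00252/3.7 + 5.74/9.096e+04^0.9])² = 0.25/(log₁₀[0.000681 + 0.000198])² = 0.25/(-3.056)² = 0.02677.
Darcy-Weisbach: ΔP = f(L/D)(ρV²/2) = 0.02677·(562.8/0.5632)·(1.336·2.249²/2) = 0.02677·999.3·3.377 = 90.35 Pa.
ΔP = 90.35 Pa = 9.035×10^-4 bar.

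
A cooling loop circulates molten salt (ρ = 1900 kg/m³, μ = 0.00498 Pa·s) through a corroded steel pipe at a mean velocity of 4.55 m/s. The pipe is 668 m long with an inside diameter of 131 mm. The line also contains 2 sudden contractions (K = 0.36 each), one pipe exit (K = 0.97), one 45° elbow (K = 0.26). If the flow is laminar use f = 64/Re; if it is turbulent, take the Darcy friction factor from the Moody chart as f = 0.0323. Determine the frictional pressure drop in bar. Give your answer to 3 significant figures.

ΔP ≈ 32.8 bar

Reynolds number Re = ρVD/μ = 1900 · 4.55 · 0.131 / 0.00498 = 2.274e+05.
Re > 4000 → turbulent; use the Moody-chart value f = 0.0323.
Total minor-loss coefficient ΣK = 2·0.36 + 1·0.97 + 1·0.26 = 1.95.
ΔP = [f·L/D + ΣK]·(ρV²/2) = [0.0323·668/0.131 + 1.95]·(1900·4.55²/2) = [164.7 + 1.95]·1.967e+04 = 3.278e+06 Pa.
ΔP = 3.278e+06 Pa = 32.8 bar.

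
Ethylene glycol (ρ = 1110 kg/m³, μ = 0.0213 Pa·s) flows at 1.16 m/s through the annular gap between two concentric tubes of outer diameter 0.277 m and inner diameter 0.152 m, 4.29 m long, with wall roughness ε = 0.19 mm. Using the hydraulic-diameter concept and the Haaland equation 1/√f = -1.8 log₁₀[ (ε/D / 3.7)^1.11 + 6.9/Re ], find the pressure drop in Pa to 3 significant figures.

Hydraulic diameter D_h = 4A/P = D_o - D_i = 0.277 - 0.152 = 0.125 m.
Re = ρVD_h/μ = 1110·1.16·0.125/0.0213 = 7556.
ε/D_h = 0.00019/0.125 = 0.00152; Haaland gives 1/√f = -1.8 log₁₀[0.000174+0.000913] = 5.335, so f = 0.03514.
ΔP = f(L/D_h)(ρV²/2) = 0.03514·4.29/0.125·746.8 = 900.7 Pa.

ΔP ≈ 901 Pa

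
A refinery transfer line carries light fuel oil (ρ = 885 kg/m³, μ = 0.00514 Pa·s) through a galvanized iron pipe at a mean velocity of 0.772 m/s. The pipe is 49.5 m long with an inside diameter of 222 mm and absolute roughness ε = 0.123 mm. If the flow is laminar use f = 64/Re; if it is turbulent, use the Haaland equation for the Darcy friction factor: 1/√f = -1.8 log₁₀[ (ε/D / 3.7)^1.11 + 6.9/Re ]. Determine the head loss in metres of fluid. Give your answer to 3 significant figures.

h_f ≈ 0.167 m

Reynolds number Re = ρVD/μ = 885 · 0.772 · 0.222 / 0.00514 = 2.951e+04.
Re > 4000 → turbulent. Relative roughness ε/D = 0.000123/0.222 = 0.000554. Haaland: 1/√f = -1.8 log₁₀[(0.000554/3.7)^1.11 + 6.9/2.951e+04] = -1.8 log₁₀[5.68e-05 + 0.000234] = 6.366, so f = 0.02468.
Darcy-Weisbach: ΔP = f(L/D)(ρV²/2) = 0.02468·(49.5/0.222)·(885·0.772²/2) = 0.02468·223·263.7 = 1451 Pa.
Head loss h_f = ΔP/(ρg) = 1451/(885·9.81) = 0.167 m.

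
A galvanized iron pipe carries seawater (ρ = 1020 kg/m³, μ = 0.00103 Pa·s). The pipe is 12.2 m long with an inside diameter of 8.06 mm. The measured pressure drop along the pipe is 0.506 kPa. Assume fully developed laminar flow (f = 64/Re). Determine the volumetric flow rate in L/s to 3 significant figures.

Q ≈ 0.00417 L/s

For laminar flow, f = 64/Re with Re = ρVD/μ, so Darcy-Weisbach reduces to ΔP = 32μLV/D². Solving for V: V = ΔP·D²/(32μL) = 506·(0.00806)²/(32·0.00103·12.2) = 0.08175 m/s.
Check: Re = ρVD/μ = 1020·0.08175·0.00806/0.00103 = 652.5 < 2300, so the laminar assumption holds.
Q = V·A = 0.08175·(π/4·0.00806²) = 4.171e-06 m³/s = 0.00417 L/s.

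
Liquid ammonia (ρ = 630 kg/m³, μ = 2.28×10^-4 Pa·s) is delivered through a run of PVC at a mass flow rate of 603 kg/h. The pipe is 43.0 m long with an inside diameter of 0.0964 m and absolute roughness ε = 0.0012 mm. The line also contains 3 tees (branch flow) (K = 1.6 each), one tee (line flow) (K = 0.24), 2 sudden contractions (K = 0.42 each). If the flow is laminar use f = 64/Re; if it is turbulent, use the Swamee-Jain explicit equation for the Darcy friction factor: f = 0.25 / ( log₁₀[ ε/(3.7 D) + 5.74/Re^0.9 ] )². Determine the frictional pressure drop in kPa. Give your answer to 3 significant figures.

ΔP ≈ 0.00828 kPa

ṁ = 603 kg/h = 603/3600 = 0.1675 kg/s.
A = πD²/4 = π(0.0964)²/4 = 0.007299 m²; mean velocity V = ṁ/(ρA) = 0.1675/(630 · 0.007299) = 0.03643 m/s.
Reynolds number Re = ρVD/μ = 630 · 0.03643 · 0.0964 / 0.000228 = 9703.
Re > 4000 → turbulent. Relative roughness ε/D = 1.2e-06/0.0964 = 1.24e-05. Swamee-Jain: f = 0.25/(log₁₀[1.24e-05/3.7 + 5.74/9703^0.9])² = 0.25/(log₁₀[3.36e-06 + 0.00148])² = 0.25/(-2.828)² = 0.03125.
Total minor-loss coefficient ΣK = 3·1.6 + 1·0.24 + 2·0.42 = 5.88.
ΔP = [f·L/D + ΣK]·(ρV²/2) = [0.03125·43/0.0964 + 5.88]·(630·0.03643²/2) = [13.94 + 5.88]·0.418 = 8.285 Pa.
ΔP = 8.285 Pa = 0.00828 kPa.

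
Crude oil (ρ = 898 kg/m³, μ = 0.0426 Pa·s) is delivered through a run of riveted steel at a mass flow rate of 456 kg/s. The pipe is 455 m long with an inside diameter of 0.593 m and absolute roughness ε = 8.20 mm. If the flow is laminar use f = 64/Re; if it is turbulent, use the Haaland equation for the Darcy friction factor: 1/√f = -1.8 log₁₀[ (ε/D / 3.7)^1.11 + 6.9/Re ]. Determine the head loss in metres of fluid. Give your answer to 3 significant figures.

h_f ≈ 5.88 m

A = πD²/4 = π(0.593)²/4 = 0.2762 m²; mean velocity V = ṁ/(ρA) = 456/(898 · 0.2762) = 1.839 m/s.
Reynolds number Re = ρVD/μ = 898 · 1.839 · 0.593 / 0.0426 = 2.298e+04.
Re > 4000 → turbulent. Relative roughness ε/D = 0.0082/0.593 = 0.0138. Haaland: 1/√f = -1.8 log₁₀[(0.0138/3.7)^1.11 + 6.9/2.298e+04] = -1.8 log₁₀[0.00202 + 0.0003] = 4.742, so f = 0.04448.
Darcy-Weisbach: ΔP = f(L/D)(ρV²/2) = 0.04448·(455/0.593)·(898·1.839²/2) = 0.04448·767.3·1518 = 5.18e+04 Pa.
Head loss h_f = ΔP/(ρg) = 5.18e+04/(898·9.81) = 5.88 m.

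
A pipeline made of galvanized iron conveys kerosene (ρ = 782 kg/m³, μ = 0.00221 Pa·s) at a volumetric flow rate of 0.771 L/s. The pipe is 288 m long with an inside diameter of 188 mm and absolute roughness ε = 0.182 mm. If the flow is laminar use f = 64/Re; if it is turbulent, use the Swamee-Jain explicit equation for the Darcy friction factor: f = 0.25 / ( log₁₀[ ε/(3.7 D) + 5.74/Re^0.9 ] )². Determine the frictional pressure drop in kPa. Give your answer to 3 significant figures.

Q = 0.771 L/s = 0.771/1000 = 0.000771 m³/s.
Cross-sectional area A = πD²/4 = π(0.188)²/4 = 0.02776 m²; mean velocity V = Q/A = 0.000771/0.02776 = 0.02777 m/s.
Reynolds number Re = ρVD/μ = 782 · 0.02777 · 0.188 / 0.00221 = 1848.
Re < 2300 → laminar flow, so f = 64/Re = 64/1848 = 0.03464 (the turbulent correlation is not needed).
Darcy-Weisbach: ΔP = f(L/D)(ρV²/2) = 0.03464·(288/0.188)·(782·0.02777²/2) = 0.03464·1532·0.3016 = 16.01 Pa.
ΔP = 16.01 Pa = 0.0160 kPa.

ΔP ≈ 0.0160 kPa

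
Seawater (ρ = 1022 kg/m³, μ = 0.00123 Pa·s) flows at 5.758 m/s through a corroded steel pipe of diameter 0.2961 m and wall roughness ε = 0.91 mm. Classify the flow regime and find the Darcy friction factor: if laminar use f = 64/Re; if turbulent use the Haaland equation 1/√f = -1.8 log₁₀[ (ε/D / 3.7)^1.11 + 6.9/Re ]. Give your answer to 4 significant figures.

f ≈ 0.02648

Re = ρVD/μ = 1022·5.758·0.2961/0.00123 = 1.417e+06.
Re > 4000 → turbulent. ε/D = 0.00091/0.2961 = 0.00307; Haaland: 1/√f = -1.8 log₁₀[0.000381 + 4.87e-06] = 6.145, so f = 0.02648.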